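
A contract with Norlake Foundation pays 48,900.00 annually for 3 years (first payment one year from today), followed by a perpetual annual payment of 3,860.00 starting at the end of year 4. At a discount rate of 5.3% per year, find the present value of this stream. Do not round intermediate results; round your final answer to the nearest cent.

194799.03

PV of 3-year annuity: 48,900.00 × [1 − (1+0.053)^−3] / 0.053 = 132421.76645
Perpetuity value at year 3: 3,860.00 / 0.053 = 72830.18868
PV of perpetuity: 72830.18868 / (1+0.053)^3 = 62377.26397
Total PV = 132421.76645 + 62377.26397 = 194799.03042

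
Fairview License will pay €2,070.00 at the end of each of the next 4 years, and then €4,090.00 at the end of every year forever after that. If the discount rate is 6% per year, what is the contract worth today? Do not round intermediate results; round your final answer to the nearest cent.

€61167.15

PV of 4-year annuity: €2,070.00 × [1 − (1+0.06)^−4] / 0.06 = 7172.76862
Perpetuity value at year 4: €4,090.00 / 0.06 = 68166.66667
PV of perpetuity: 68166.66667 / (1+0.06)^4 = 53994.38471
Total PV = 7172.76862 + 53994.38471 = 61167.15333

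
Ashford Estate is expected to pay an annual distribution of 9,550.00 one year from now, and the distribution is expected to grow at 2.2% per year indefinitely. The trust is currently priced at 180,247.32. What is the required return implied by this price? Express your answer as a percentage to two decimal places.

7.50%

P = D₁/(r − g) ⇒ r = D₁/P + g = 9,550.0000/180,247.32 + 0.022 = 0.052983 + 0.022 = 0.074983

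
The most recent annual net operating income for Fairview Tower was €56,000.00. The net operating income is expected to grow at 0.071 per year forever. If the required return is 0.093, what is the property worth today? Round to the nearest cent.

€2726181.82

D₁ = D₀ × (1 + g) = €56,000.00 × 1.071 = €59,976.0000
Growing perpetuity: P = D₁ / (r − g) = €59,976.0000 / (0.093 − 0.071) = €2,726,181.82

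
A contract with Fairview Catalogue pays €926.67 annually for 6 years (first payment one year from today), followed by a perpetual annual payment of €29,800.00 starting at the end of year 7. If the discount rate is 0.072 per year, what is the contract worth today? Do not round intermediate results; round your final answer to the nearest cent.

PV of 6-year annuity: €926.67 × [1 − (1+0.072)^−6] / 0.072 = 4389.86909
Perpetuity value at year 6: €29,800.00 / 0.072 = 413888.88889
PV of perpetuity: 413888.88889 / (1+0.072)^6 = 272718.78633
Total PV = 4389.86909 + 272718.78633 = 277108.65542

€277108.66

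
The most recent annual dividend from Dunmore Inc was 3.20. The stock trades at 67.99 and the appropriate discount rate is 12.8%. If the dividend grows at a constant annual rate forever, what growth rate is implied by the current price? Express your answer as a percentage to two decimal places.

7.73%

P = D₀(1+g)/(r−g) ⇒ P(r−g) = D₀(1+g) ⇒ g(P+D₀) = P·r − D₀
g = (P·r − D₀)/(P + D₀) = (67.99×0.128 − 3.20) / (67.99 + 3.20) = 0.077296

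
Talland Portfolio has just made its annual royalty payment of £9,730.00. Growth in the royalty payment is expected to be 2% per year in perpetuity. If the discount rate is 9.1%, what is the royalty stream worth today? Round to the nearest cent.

D₁ = D₀ × (1 + g) = £9,730.00 × 1.02 = £9,924.6000
Growing perpetuity: P = D₁ / (r − g) = £9,924.6000 / (0.091 − 0.02) = £139,783.10

£139783.10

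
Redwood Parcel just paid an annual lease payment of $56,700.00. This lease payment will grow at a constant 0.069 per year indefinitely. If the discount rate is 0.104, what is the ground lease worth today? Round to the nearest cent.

$1731780.00

D₁ = D₀ × (1 + g) = $56,700.00 × 1.069 = $60,612.3000
Growing perpetuity: P = D₁ / (r − g) = $60,612.3000 / (0.104 − 0.069) = $1,731,780.00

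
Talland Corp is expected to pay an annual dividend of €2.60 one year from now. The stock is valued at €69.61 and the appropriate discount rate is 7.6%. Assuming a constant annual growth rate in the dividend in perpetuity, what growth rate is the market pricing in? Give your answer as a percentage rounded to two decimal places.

P = D₁/(r−g) ⇒ g = r − D₁/P = 0.076 − €2.60/€69.61 = 0.038649

3.86%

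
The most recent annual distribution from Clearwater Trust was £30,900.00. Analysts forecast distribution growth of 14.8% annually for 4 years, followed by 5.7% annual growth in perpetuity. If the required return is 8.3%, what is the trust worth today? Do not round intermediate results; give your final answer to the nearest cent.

D_1 = 35473.20000
D_2 = 40723.23360
D_3 = 46750.27217
D_4 = 53669.31245
Terminal value at year 4: TV = D_4×(1+g_2)/(r−g_2) = 56728.46326/0.026 = 2181863.97170
P_0 = D_1/(1+r)^1 + D_2/(1+r)^2 + D_3/(1+r)^3 + D_4/(1+r)^4 + TV/(1+r)^4
    = 32754.57064 + 34720.44976 + 36804.31794 + 39013.25669 + 1586038.93531 = 1729331.53033

£1729331.53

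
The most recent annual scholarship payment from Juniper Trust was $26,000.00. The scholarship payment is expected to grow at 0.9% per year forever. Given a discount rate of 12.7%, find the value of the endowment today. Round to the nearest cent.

D₁ = D₀ × (1 + g) = $26,000.00 × 1.009 = $26,234.0000
Growing perpetuity: P = D₁ / (r − g) = $26,234.0000 / (0.127 − 0.009) = $222,322.03

$222322.03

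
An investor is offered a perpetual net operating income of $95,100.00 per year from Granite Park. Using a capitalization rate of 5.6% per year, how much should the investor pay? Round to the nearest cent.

Level perpetuity: PV = C / r = $95,100.00 / 0.056 = $1,698,214.29

$1698214.29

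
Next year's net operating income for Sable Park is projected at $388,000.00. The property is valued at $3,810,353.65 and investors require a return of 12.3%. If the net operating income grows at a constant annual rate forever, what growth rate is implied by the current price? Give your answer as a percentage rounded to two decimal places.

P = D₁/(r−g) ⇒ g = r − D₁/P = 0.123 − $388,000.00/$3,810,353.65 = 0.021172

2.12%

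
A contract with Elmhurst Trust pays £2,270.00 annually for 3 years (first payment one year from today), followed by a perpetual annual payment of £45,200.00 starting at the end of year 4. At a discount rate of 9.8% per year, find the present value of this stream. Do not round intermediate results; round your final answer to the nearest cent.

£354086.91

PV of 3-year annuity: £2,270.00 × [1 − (1+0.098)^−3] / 0.098 = 5665.09008
Perpetuity value at year 3: £45,200.00 / 0.098 = 461224.48980
PV of perpetuity: 461224.48980 / (1+0.098)^3 = 348421.81502
Total PV = 5665.09008 + 348421.81502 = 354086.90510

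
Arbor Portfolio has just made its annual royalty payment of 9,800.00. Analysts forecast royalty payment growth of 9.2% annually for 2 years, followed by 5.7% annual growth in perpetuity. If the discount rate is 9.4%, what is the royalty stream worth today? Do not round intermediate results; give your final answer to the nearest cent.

298485.76

D_1 = 10701.60000
D_2 = 11686.14720
Terminal value at year 2: TV = D_2×(1+g_2)/(r−g_2) = 12352.25759/0.037 = 333844.79974
P_0 = D_1/(1+r)^1 + D_2/(1+r)^2 + TV/(1+r)^2
    = 9782.08410 + 9764.20094 + 278939.47019 = 298485.75523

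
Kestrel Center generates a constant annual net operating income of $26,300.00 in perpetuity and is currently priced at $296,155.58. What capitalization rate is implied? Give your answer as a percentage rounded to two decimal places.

8.88%

P = C/r ⇒ r = C/P = $26,300.00/$296,155.58 = 0.088805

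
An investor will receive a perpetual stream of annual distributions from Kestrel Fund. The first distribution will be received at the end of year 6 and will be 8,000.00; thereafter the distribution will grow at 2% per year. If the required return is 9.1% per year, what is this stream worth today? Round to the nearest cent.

72896.70

Value at end of year 5: C₁ / (r − g) = 8,000.00 / (0.091 − 0.02) = 112,676.0563
Discount to today: PV = 112,676.0563 / (1 + 0.091)^5 = 112,676.0563 / 1.545695 = 72,896.70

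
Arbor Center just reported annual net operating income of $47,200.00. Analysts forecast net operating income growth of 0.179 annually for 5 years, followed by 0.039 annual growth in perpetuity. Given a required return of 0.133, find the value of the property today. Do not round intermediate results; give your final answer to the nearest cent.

$902923.55

D_1 = 55648.80000
D_2 = 65609.93520
D_3 = 77354.11360
D_4 = 91200.49994
D_5 = 107525.38942
Terminal value at year 5: TV = D_5×(1+g_2)/(r−g_2) = 111718.87961/0.094 = 1188498.71927
P_0 = D_1/(1+r)^1 + D_2/(1+r)^2 + D_3/(1+r)^3 + D_4/(1+r)^4 + D_5/(1+r)^5 + TV/(1+r)^5
    = 49116.32833 + 51110.45993 + 53185.55363 + 55344.89649 + 57591.90906 + 636574.39909 = 902923.54653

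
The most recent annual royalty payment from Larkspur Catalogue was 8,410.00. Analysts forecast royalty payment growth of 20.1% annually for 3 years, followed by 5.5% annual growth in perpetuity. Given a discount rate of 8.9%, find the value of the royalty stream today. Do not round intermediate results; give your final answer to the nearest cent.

380822.40

D_1 = 10100.41000
D_2 = 12130.59241
D_3 = 14568.84148
Terminal value at year 3: TV = D_3×(1+g_2)/(r−g_2) = 15370.12777/0.034 = 452062.58135
P_0 = D_1/(1+r)^1 + D_2/(1+r)^2 + D_3/(1+r)^3 + TV/(1+r)^3
    = 9274.94031 + 10228.83684 + 11280.83842 + 350037.78042 = 380822.39599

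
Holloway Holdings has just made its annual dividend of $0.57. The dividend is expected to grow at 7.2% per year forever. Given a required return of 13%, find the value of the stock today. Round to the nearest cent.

$10.54

D₁ = D₀ × (1 + g) = $0.57 × 1.072 = $0.6110
Growing perpetuity: P = D₁ / (r − g) = $0.6110 / (0.13 − 0.072) = $10.54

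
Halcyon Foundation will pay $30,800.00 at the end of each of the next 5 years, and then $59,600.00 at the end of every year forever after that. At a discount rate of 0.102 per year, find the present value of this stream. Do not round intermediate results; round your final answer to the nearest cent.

PV of 5-year annuity: $30,800.00 × [1 − (1+0.102)^−5] / 0.102 = 116162.12659
Perpetuity value at year 5: $59,600.00 / 0.102 = 584313.72549
PV of perpetuity: 584313.72549 / (1+0.102)^5 = 359532.46754
Total PV = 116162.12659 + 359532.46754 = 475694.59413

$475694.59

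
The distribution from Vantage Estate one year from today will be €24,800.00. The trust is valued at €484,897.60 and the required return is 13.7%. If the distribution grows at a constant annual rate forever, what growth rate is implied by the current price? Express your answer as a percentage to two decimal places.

P = D₁/(r−g) ⇒ g = r − D₁/P = 0.137 − €24,800.00/€484,897.60 = 0.085855

8.59%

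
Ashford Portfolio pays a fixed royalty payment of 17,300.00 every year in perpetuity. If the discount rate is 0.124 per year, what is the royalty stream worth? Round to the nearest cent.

Level perpetuity: PV = C / r = 17,300.00 / 0.124 = 139,516.13

139516.13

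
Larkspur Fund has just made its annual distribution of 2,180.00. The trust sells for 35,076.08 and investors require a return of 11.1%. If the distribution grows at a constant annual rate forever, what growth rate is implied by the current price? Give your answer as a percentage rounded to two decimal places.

P = D₀(1+g)/(r−g) ⇒ P(r−g) = D₀(1+g) ⇒ g(P+D₀) = P·r − D₀
g = (P·r − D₀)/(P + D₀) = (35,076.08×0.111 − 2,180.00) / (35,076.08 + 2,180.00) = 0.045991

4.60%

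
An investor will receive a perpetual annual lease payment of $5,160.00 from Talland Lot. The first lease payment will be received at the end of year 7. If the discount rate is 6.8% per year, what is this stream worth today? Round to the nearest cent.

$51134.41

Value at end of year 6: C / r = $5,160.00 / 0.068 = $75,882.3529
Discount to today: PV = $75,882.3529 / (1 + 0.068)^6 = $75,882.3529 / 1.483978 = $51,134.41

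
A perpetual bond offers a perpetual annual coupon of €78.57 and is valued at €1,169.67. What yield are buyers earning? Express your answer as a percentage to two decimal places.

P = C/r ⇒ r = C/P = €78.57/€1,169.67 = 0.067173

6.72%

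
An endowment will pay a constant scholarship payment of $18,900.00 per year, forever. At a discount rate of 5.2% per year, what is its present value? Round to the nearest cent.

$363461.54

Level perpetuity: PV = C / r = $18,900.00 / 0.052 = $363,461.54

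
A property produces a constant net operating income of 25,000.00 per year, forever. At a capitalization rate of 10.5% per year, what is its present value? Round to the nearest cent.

238095.24

Level perpetuity: PV = C / r = 25,000.00 / 0.105 = 238,095.24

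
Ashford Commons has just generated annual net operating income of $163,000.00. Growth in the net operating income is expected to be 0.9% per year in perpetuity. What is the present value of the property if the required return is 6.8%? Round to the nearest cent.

$2787576.27

D₁ = D₀ × (1 + g) = $163,000.00 × 1.009 = $164,467.0000
Growing perpetuity: P = D₁ / (r − g) = $164,467.0000 / (0.068 − 0.009) = $2,787,576.27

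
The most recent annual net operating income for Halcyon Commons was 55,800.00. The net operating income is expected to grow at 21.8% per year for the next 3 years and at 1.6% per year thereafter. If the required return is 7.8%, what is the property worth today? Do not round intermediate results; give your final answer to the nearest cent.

1533697.45

D_1 = 67964.40000
D_2 = 82780.63920
D_3 = 100826.81855
Terminal value at year 3: TV = D_3×(1+g_2)/(r−g_2) = 102440.04764/0.062 = 1652258.83294
P_0 = D_1/(1+r)^1 + D_2/(1+r)^2 + D_3/(1+r)^3 + TV/(1+r)^3
    = 63046.75325 + 71234.64328 + 80485.89565 + 1318930.16102 = 1533697.45320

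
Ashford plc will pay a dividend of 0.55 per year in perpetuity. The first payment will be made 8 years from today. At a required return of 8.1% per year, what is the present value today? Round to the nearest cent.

3.94

Value at end of year 7: C / r = 0.55 / 0.081 = 6.7901
Discount to today: PV = 6.7901 / (1 + 0.081)^7 = 6.7901 / 1.724963 = 3.94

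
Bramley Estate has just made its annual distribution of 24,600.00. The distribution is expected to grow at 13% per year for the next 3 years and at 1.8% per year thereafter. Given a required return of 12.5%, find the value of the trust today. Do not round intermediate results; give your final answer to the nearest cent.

311637.29

D_1 = 27798.00000
D_2 = 31411.74000
D_3 = 35495.26620
Terminal value at year 3: TV = D_3×(1+g_2)/(r−g_2) = 36134.18099/0.107 = 337702.62609
P_0 = D_1/(1+r)^1 + D_2/(1+r)^2 + D_3/(1+r)^3 + TV/(1+r)^3
    = 24709.33333 + 24819.15259 + 24929.45994 + 237179.34782 = 311637.29368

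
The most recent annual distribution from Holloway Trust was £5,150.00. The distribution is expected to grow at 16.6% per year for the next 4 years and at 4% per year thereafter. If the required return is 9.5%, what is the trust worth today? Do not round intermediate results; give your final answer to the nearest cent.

£149366.15

D_1 = 6004.90000
D_2 = 7001.71340
D_3 = 8163.99782
D_4 = 9519.22146
Terminal value at year 4: TV = D_4×(1+g_2)/(r−g_2) = 9899.99032/0.055 = 179999.82403
P_0 = D_1/(1+r)^1 + D_2/(1+r)^2 + D_3/(1+r)^3 + D_4/(1+r)^4 + TV/(1+r)^4
    = 5483.92694 + 5839.50577 + 6218.14039 + 6621.32574 + 125203.25043 = 149366.14926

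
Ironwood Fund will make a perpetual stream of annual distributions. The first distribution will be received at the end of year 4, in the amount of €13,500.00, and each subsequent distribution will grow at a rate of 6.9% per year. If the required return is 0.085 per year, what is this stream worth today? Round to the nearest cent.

Value at end of year 3: C₁ / (r − g) = €13,500.00 / (0.085 − 0.069) = €843,750.0000
Discount to today: PV = €843,750.0000 / (1 + 0.085)^3 = €843,750.0000 / 1.277289 = €660,578.71

€660578.71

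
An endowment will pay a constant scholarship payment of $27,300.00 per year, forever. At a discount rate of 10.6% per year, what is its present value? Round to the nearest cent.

$257547.17

Level perpetuity: PV = C / r = $27,300.00 / 0.106 = $257,547.17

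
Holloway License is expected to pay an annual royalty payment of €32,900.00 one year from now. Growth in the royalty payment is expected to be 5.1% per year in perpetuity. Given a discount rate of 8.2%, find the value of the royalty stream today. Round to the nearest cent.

€1061290.32

Growing perpetuity: P = D₁ / (r − g) = €32,900.0000 / (0.082 − 0.051) = €1,061,290.32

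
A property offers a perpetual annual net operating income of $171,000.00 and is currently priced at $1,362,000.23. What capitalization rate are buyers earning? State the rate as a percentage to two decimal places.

12.56%

P = C/r ⇒ r = C/P = $171,000.00/$1,362,000.23 = 0.125551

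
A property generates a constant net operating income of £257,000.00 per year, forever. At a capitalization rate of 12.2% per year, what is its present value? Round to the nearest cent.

Level perpetuity: PV = C / r = £257,000.00 / 0.122 = £2,106,557.38

£2106557.38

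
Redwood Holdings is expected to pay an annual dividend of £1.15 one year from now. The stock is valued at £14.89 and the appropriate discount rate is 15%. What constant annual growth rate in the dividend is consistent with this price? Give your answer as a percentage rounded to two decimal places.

7.28%

P = D₁/(r−g) ⇒ g = r − D₁/P = 0.15 − £1.15/£14.89 = 0.072767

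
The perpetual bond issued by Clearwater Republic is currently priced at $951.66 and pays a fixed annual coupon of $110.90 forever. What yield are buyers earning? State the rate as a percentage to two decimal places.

11.65%

P = C/r ⇒ r = C/P = $110.90/$951.66 = 0.116533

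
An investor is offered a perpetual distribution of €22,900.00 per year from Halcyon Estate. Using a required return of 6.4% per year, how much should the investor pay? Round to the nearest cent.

€357812.50

Level perpetuity: PV = C / r = €22,900.00 / 0.064 = €357,812.50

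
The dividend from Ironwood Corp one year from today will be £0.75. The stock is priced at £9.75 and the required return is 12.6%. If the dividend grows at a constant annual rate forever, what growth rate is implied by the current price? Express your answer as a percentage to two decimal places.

4.91%

P = D₁/(r−g) ⇒ g = r − D₁/P = 0.126 − £0.75/£9.75 = 0.049077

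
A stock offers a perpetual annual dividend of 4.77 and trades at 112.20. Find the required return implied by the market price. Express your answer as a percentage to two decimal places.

P = C/r ⇒ r = C/P = 4.77/112.20 = 0.042513

4.25%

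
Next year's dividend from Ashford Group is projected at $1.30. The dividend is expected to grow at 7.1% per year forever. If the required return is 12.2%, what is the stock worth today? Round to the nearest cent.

$25.49

Growing perpetuity: P = D₁ / (r − g) = $1.3000 / (0.122 − 0.071) = $25.49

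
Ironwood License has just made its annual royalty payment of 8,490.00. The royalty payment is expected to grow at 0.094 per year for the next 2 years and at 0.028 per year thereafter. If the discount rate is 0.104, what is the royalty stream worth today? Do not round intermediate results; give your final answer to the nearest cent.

D_1 = 9288.06000
D_2 = 10161.13764
Terminal value at year 2: TV = D_2×(1+g_2)/(r−g_2) = 10445.64949/0.076 = 137442.75650
P_0 = D_1/(1+r)^1 + D_2/(1+r)^2 + TV/(1+r)^2
    = 8413.09783 + 8336.89223 + 112767.43700 = 129517.42706

129517.43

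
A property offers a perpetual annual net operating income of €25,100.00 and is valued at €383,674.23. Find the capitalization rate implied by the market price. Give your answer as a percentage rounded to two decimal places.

6.54%

P = C/r ⇒ r = C/P = €25,100.00/€383,674.23 = 0.065420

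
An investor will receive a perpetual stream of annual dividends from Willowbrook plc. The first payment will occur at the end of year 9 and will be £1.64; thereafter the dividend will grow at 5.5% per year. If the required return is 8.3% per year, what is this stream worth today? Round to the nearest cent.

Value at end of year 8: C₁ / (r − g) = £1.64 / (0.083 − 0.055) = £58.5714
Discount to today: PV = £58.5714 / (1 + 0.083)^8 = £58.5714 / 1.892464 = £30.95

£30.95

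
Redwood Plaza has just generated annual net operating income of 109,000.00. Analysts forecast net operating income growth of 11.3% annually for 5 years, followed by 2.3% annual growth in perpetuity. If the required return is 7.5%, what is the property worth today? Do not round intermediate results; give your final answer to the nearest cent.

D_1 = 121317.00000
D_2 = 135025.82100
D_3 = 150283.73877
D_4 = 167265.80125
D_5 = 186166.83680
Terminal value at year 5: TV = D_5×(1+g_2)/(r−g_2) = 190448.67404/0.052 = 3662474.50082
P_0 = D_1/(1+r)^1 + D_2/(1+r)^2 + D_3/(1+r)^3 + D_4/(1+r)^4 + D_5/(1+r)^5 + TV/(1+r)^5
    = 112853.02326 + 116842.24640 + 120972.48395 + 125248.72059 + 129676.11723 + 2551128.22931 = 3156720.82074

3156720.82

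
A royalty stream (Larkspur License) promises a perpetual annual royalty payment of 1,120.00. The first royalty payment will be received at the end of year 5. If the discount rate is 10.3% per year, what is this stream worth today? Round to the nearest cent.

Value at end of year 4: C / r = 1,120.00 / 0.103 = 10,873.7864
Discount to today: PV = 10,873.7864 / (1 + 0.103)^4 = 10,873.7864 / 1.480137 = 7,346.47

7346.47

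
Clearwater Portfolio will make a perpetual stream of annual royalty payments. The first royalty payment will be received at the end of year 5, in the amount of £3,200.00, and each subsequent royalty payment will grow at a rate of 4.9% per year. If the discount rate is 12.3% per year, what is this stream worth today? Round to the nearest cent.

£27189.38

Value at end of year 4: C₁ / (r − g) = £3,200.00 / (0.123 − 0.049) = £43,243.2432
Discount to today: PV = £43,243.2432 / (1 + 0.123)^4 = £43,243.2432 / 1.590446 = £27,189.38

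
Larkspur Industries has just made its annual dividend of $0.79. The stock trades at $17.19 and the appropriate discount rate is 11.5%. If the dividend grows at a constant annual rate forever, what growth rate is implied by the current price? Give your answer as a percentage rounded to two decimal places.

6.60%

P = D₀(1+g)/(r−g) ⇒ P(r−g) = D₀(1+g) ⇒ g(P+D₀) = P·r − D₀
g = (P·r − D₀)/(P + D₀) = ($17.19×0.115 − $0.79) / ($17.19 + $0.79) = 0.066009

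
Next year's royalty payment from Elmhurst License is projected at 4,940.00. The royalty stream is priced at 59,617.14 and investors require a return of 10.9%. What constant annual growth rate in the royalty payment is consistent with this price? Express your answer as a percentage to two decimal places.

2.61%

P = D₁/(r−g) ⇒ g = r − D₁/P = 0.109 − 4,940.00/59,617.14 = 0.026138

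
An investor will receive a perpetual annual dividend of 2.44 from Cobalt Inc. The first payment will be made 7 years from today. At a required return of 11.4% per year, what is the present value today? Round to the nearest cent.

Value at end of year 6: C / r = 2.44 / 0.114 = 21.4035
Discount to today: PV = 21.4035 / (1 + 0.114)^6 = 21.4035 / 1.911222 = 11.20

11.20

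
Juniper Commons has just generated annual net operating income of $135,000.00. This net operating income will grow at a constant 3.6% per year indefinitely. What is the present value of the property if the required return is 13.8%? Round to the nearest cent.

$1371176.47

D₁ = D₀ × (1 + g) = $135,000.00 × 1.036 = $139,860.0000
Growing perpetuity: P = D₁ / (r − g) = $139,860.0000 / (0.138 − 0.036) = $1,371,176.47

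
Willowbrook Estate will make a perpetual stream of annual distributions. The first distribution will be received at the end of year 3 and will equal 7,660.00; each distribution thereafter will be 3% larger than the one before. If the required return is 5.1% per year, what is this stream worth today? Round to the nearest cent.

330220.51

Value at end of year 2: C₁ / (r − g) = 7,660.00 / (0.051 − 0.03) = 364,761.9048
Discount to today: PV = 364,761.9048 / (1 + 0.051)^2 = 364,761.9048 / 1.104601 = 330,220.51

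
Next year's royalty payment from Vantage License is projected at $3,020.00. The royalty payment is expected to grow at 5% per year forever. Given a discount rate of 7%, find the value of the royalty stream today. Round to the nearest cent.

$151000.00

Growing perpetuity: P = D₁ / (r − g) = $3,020.0000 / (0.07 − 0.05) = $151,000.00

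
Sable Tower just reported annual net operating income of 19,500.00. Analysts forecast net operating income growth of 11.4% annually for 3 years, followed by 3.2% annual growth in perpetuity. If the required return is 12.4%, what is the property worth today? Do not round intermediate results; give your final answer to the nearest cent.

270417.92

D_1 = 21723.00000
D_2 = 24199.42200
D_3 = 26958.15611
Terminal value at year 3: TV = D_3×(1+g_2)/(r−g_2) = 27820.81710/0.092 = 302400.18591
P_0 = D_1/(1+r)^1 + D_2/(1+r)^2 + D_3/(1+r)^3 + TV/(1+r)^3
    = 19326.51246 + 19154.56839 + 18984.15408 + 212952.68495 = 270417.91989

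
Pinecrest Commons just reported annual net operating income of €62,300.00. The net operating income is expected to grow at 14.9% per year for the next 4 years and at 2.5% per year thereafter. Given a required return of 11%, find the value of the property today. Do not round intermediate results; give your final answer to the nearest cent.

D_1 = 71582.70000
D_2 = 82248.52230
D_3 = 94503.55212
D_4 = 108584.58139
Terminal value at year 4: TV = D_4×(1+g_2)/(r−g_2) = 111299.19592/0.085 = 1309402.30498
P_0 = D_1/(1+r)^1 + D_2/(1+r)^2 + D_3/(1+r)^3 + D_4/(1+r)^4 + TV/(1+r)^4
    = 64488.91892 + 66754.74580 + 69100.18281 + 71528.02708 + 862543.85591 = 1134415.73052

€1134415.73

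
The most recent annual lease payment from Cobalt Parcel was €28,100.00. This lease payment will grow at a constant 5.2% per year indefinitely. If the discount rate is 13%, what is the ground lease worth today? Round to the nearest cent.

D₁ = D₀ × (1 + g) = €28,100.00 × 1.052 = €29,561.2000
Growing perpetuity: P = D₁ / (r − g) = €29,561.2000 / (0.13 − 0.052) = €378,989.74

€378989.74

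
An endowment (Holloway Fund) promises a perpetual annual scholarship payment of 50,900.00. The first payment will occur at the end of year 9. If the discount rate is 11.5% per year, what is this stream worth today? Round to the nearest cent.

Value at end of year 8: C / r = 50,900.00 / 0.115 = 442,608.6957
Discount to today: PV = 442,608.6957 / (1 + 0.115)^8 = 442,608.6957 / 2.388905 = 185,276.78

185276.78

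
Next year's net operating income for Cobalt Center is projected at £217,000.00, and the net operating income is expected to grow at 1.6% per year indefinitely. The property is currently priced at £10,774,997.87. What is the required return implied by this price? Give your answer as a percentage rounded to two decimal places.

3.61%

P = D₁/(r − g) ⇒ r = D₁/P + g = £217,000.0000/£10,774,997.87 + 0.016 = 0.020139 + 0.016 = 0.036139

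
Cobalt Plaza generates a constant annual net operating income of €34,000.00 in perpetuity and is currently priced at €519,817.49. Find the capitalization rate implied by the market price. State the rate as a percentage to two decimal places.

P = C/r ⇒ r = C/P = €34,000.00/€519,817.49 = 0.065408

6.54%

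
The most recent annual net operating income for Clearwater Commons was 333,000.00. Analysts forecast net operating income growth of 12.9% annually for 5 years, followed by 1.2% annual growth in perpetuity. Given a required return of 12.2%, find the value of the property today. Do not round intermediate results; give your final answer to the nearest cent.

D_1 = 375957.00000
D_2 = 424455.45300
D_3 = 479210.20644
D_4 = 541028.32307
D_5 = 610820.97674
Terminal value at year 5: TV = D_5×(1+g_2)/(r−g_2) = 618150.82846/0.11 = 5619552.98604
P_0 = D_1/(1+r)^1 + D_2/(1+r)^2 + D_3/(1+r)^3 + D_4/(1+r)^4 + D_5/(1+r)^5 + TV/(1+r)^5
    = 335077.54011 + 337168.04169 + 339271.58563 + 341388.25327 + 343518.12651 + 3160366.76390 = 4856790.31111

4856790.31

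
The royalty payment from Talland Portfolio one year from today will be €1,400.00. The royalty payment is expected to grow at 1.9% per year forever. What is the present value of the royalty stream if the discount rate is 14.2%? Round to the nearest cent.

Growing perpetuity: P = D₁ / (r − g) = €1,400.0000 / (0.142 − 0.019) = €11,382.11

€11382.11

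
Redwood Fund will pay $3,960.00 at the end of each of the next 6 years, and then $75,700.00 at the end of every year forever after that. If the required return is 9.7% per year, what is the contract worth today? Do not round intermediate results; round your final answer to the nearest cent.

$465199.82

PV of 6-year annuity: $3,960.00 × [1 − (1+0.097)^−6] / 0.097 = 17399.52184
Perpetuity value at year 6: $75,700.00 / 0.097 = 780412.37113
PV of perpetuity: 780412.37113 / (1+0.097)^6 = 447800.29958
Total PV = 17399.52184 + 447800.29958 = 465199.82142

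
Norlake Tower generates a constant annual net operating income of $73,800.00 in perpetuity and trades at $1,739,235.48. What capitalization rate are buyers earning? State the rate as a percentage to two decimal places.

P = C/r ⇒ r = C/P = $73,800.00/$1,739,235.48 = 0.042432

4.24%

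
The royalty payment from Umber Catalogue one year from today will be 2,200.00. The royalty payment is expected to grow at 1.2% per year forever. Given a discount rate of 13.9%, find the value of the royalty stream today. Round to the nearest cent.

Growing perpetuity: P = D₁ / (r − g) = 2,200.0000 / (0.139 − 0.012) = 17,322.83

17322.83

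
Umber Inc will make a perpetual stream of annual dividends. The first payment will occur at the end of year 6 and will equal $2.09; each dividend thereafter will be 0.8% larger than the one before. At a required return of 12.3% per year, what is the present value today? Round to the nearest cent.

Value at end of year 5: C₁ / (r − g) = $2.09 / (0.123 − 0.008) = $18.1739
Discount to today: PV = $18.1739 / (1 + 0.123)^5 = $18.1739 / 1.786071 = $10.18

$10.18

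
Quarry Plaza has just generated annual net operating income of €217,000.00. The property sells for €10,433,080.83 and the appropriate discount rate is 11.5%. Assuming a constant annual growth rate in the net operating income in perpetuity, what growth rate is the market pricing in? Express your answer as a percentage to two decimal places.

9.23%

P = D₀(1+g)/(r−g) ⇒ P(r−g) = D₀(1+g) ⇒ g(P+D₀) = P·r − D₀
g = (P·r − D₀)/(P + D₀) = (€10,433,080.83×0.115 − €217,000.00) / (€10,433,080.83 + €217,000.00) = 0.092281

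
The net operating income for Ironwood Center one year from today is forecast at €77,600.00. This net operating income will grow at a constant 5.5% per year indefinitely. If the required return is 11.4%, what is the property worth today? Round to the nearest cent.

€1315254.24

Growing perpetuity: P = D₁ / (r − g) = €77,600.0000 / (0.114 − 0.055) = €1,315,254.24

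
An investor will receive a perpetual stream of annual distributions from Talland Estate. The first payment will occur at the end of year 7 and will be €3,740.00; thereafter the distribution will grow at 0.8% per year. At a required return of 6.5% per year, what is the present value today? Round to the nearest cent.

Value at end of year 6: C₁ / (r − g) = €3,740.00 / (0.065 − 0.008) = €65,614.0351
Discount to today: PV = €65,614.0351 / (1 + 0.065)^6 = €65,614.0351 / 1.459142 = €44,967.54

€44967.54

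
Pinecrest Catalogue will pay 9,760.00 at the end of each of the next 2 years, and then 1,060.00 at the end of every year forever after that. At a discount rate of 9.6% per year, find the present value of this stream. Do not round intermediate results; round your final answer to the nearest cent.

PV of 2-year annuity: 9,760.00 × [1 − (1+0.096)^−2] / 0.096 = 17030.20939
Perpetuity value at year 2: 1,060.00 / 0.096 = 11041.66667
PV of perpetuity: 11041.66667 / (1+0.096)^2 = 9192.07425
Total PV = 17030.20939 + 9192.07425 = 26222.28364

26222.28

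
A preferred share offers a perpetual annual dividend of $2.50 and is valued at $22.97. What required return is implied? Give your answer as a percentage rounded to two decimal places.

10.88%

P = C/r ⇒ r = C/P = $2.50/$22.97 = 0.108838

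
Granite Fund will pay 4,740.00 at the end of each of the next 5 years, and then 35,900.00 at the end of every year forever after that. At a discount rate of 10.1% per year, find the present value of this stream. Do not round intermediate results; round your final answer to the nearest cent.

PV of 5-year annuity: 4,740.00 × [1 − (1+0.101)^−5] / 0.101 = 17922.52032
Perpetuity value at year 5: 35,900.00 / 0.101 = 355445.54455
PV of perpetuity: 355445.54455 / (1+0.101)^5 = 219703.24929
Total PV = 17922.52032 + 219703.24929 = 237625.76961

237625.77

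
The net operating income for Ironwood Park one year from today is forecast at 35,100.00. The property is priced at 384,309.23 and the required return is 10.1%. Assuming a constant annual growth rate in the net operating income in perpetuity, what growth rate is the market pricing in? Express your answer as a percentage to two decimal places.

P = D₁/(r−g) ⇒ g = r − D₁/P = 0.101 − 35,100.00/384,309.23 = 0.009667

0.97%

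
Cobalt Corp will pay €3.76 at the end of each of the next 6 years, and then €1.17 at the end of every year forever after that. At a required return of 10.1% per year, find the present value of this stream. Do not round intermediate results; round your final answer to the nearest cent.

€22.83

PV of 6-year annuity: €3.76 × [1 − (1+0.101)^−6] / 0.101 = 16.32790
Perpetuity value at year 6: €1.17 / 0.101 = 11.58416
PV of perpetuity: 11.58416 / (1+0.101)^6 = 6.50340
Total PV = 16.32790 + 6.50340 = 22.83130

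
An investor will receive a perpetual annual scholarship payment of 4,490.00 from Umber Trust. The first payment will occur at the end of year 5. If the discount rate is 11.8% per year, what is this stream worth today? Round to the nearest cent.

Value at end of year 4: C / r = 4,490.00 / 0.118 = 38,050.8475
Discount to today: PV = 38,050.8475 / (1 + 0.118)^4 = 38,050.8475 / 1.562310 = 24,355.50

24355.50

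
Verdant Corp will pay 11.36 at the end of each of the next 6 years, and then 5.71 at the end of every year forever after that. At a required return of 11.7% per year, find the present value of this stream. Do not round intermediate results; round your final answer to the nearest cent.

PV of 6-year annuity: 11.36 × [1 − (1+0.117)^−6] / 0.117 = 47.10513
Perpetuity value at year 6: 5.71 / 0.117 = 48.80342
PV of perpetuity: 48.80342 / (1+0.117)^6 = 25.12645
Total PV = 47.10513 + 25.12645 = 72.23159

72.23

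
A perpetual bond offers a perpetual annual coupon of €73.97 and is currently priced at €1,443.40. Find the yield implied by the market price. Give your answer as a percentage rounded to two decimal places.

5.12%

P = C/r ⇒ r = C/P = €73.97/€1,443.40 = 0.051247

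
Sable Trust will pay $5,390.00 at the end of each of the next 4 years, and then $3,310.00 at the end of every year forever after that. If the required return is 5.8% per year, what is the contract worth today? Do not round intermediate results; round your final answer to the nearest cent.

$64309.52

PV of 4-year annuity: $5,390.00 × [1 − (1+0.058)^−4] / 0.058 = 18762.77272
Perpetuity value at year 4: $3,310.00 / 0.058 = 57068.96552
PV of perpetuity: 57068.96552 / (1+0.058)^4 = 45546.74331
Total PV = 18762.77272 + 45546.74331 = 64309.51603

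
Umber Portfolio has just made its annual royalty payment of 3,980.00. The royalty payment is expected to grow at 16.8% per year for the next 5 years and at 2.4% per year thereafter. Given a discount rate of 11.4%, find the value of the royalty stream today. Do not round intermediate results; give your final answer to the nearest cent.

D_1 = 4648.64000
D_2 = 5429.61152
D_3 = 6341.78626
D_4 = 7407.20635
D_5 = 8651.61701
Terminal value at year 5: TV = D_5×(1+g_2)/(r−g_2) = 8859.25582/0.09 = 98436.17579
P_0 = D_1/(1+r)^1 + D_2/(1+r)^2 + D_3/(1+r)^3 + D_4/(1+r)^4 + D_5/(1+r)^5 + TV/(1+r)^5
    = 4172.92639 + 4375.20469 + 4587.28822 + 4809.65228 + 5042.79521 + 57375.80330 = 80363.67009

80363.67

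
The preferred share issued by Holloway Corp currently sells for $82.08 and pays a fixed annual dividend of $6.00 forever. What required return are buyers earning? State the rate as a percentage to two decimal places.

7.31%

P = C/r ⇒ r = C/P = $6.00/$82.08 = 0.073099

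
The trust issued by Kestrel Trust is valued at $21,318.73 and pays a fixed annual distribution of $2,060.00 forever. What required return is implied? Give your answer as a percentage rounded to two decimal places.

9.66%

P = C/r ⇒ r = C/P = $2,060.00/$21,318.73 = 0.096629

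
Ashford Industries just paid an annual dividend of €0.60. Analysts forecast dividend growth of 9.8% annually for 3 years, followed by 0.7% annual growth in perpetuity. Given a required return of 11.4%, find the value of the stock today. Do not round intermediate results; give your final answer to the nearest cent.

€7.16

D_1 = 0.65880
D_2 = 0.72336
D_3 = 0.79425
Terminal value at year 3: TV = D_3×(1+g_2)/(r−g_2) = 0.79981/0.107 = 7.47488
P_0 = D_1/(1+r)^1 + D_2/(1+r)^2 + D_3/(1+r)^3 + TV/(1+r)^3
    = 0.59138 + 0.58289 + 0.57452 + 5.40690 = 7.15569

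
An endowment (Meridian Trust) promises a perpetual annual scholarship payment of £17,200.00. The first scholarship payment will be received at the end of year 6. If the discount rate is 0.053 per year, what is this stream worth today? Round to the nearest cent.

Value at end of year 5: C / r = £17,200.00 / 0.053 = £324,528.3019
Discount to today: PV = £324,528.3019 / (1 + 0.053)^5 = £324,528.3019 / 1.294619 = £250,674.83

£250674.83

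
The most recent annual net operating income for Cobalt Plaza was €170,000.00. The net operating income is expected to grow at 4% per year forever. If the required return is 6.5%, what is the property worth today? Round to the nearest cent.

D₁ = D₀ × (1 + g) = €170,000.00 × 1.04 = €176,800.0000
Growing perpetuity: P = D₁ / (r − g) = €176,800.0000 / (0.065 − 0.04) = €7,072,000.00

€7072000.00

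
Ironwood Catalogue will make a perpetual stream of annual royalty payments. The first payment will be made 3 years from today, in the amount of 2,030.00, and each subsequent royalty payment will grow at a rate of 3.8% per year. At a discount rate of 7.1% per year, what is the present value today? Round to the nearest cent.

53629.43

Value at end of year 2: C₁ / (r − g) = 2,030.00 / (0.071 − 0.038) = 61,515.1515
Discount to today: PV = 61,515.1515 / (1 + 0.071)^2 = 61,515.1515 / 1.147041 = 53,629.43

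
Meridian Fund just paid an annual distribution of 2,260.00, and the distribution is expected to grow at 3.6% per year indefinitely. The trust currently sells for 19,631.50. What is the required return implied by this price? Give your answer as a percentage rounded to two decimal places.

D₁ = 2,260.00 × 1.036 = 2,341.3600
P = D₁/(r − g) ⇒ r = D₁/P + g = 2,341.3600/19,631.50 + 0.036 = 0.119265 + 0.036 = 0.155265

15.53%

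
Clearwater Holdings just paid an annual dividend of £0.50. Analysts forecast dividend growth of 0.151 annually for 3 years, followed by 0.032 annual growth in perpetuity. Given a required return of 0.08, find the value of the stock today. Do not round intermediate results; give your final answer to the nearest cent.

D_1 = 0.57550
D_2 = 0.66240
D_3 = 0.76242
Terminal value at year 3: TV = D_3×(1+g_2)/(r−g_2) = 0.78682/0.048 = 16.39209
P_0 = D_1/(1+r)^1 + D_2/(1+r)^2 + D_3/(1+r)^3 + TV/(1+r)^3
    = 0.53287 + 0.56790 + 0.60524 + 13.01257 = 14.71858

£14.72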